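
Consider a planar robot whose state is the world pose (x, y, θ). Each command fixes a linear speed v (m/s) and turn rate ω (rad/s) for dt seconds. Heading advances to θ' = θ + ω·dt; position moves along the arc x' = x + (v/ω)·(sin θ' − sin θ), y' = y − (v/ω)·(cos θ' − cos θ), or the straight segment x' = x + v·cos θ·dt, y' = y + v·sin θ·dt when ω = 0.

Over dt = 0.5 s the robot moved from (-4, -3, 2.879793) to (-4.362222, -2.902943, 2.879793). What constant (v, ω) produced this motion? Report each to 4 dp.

Δθ = 2.879793 − 2.879793 = 0.000000
ω = Δθ/dt = 0.000000/0.5 = 0.0000
ω = 0 → v = (Δx·cos θ + Δy·sin θ)/dt = 0.7500

v = 0.7500, ω = 0.0000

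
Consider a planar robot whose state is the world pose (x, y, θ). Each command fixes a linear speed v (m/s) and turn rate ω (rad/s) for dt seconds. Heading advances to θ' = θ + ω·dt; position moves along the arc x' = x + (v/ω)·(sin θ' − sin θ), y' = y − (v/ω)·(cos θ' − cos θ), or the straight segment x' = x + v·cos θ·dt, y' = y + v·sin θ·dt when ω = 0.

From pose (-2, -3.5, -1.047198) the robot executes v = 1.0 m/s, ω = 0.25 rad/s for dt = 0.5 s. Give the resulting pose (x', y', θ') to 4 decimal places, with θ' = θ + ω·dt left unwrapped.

θ' = -1.0472 + 0.25·0.5 = -0.9222
R = v/ω = 1.0/0.25 = 4.0000
x' = -2 + 4.0000·(sin -0.9222 − sin -1.0472) = -1.7236
y' = -3.5 − 4.0000·(cos -0.9222 − cos -1.0472) = -3.9163

(-1.7236, -3.9163, -0.9222)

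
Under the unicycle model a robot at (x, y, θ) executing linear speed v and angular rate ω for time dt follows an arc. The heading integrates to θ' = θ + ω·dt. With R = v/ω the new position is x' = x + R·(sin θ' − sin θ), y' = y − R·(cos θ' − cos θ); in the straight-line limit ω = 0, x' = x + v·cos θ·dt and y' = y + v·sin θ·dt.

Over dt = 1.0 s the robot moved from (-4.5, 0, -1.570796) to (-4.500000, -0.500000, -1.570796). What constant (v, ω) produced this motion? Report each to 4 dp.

Δθ = -1.570796 − -1.570796 = 0.000000
ω = Δθ/dt = 0.000000/1.0 = 0.0000
ω = 0 → v = (Δx·cos θ + Δy·sin θ)/dt = 0.5000

v = 0.5000, ω = 0.0000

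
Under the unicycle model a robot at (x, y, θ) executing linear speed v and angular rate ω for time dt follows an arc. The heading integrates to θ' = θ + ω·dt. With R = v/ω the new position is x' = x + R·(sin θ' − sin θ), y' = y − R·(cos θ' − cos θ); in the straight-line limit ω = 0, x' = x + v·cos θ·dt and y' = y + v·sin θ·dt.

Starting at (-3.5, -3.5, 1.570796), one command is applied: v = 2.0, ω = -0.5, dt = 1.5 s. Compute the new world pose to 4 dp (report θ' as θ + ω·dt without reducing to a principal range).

θ' = 1.5708 + -0.5·1.5 = 0.8208
R = v/ω = 2.0/-0.5 = -4.0000
x' = -3.5 + -4.0000·(sin 0.8208 − sin 1.5708) = -2.4268
y' = -3.5 − -4.0000·(cos 0.8208 − cos 1.5708) = -0.7734

(-2.4268, -0.7734, 0.8208)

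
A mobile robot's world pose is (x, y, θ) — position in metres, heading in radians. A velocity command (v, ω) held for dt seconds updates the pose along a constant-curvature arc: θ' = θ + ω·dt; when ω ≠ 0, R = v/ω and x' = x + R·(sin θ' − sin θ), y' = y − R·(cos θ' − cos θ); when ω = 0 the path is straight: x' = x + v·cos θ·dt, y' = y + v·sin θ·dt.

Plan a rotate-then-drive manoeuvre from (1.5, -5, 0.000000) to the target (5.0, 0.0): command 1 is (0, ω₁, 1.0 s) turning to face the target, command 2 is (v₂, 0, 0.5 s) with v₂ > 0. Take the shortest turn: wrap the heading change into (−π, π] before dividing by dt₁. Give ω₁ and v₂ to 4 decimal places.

heading to target = atan2(0−-5, 5−1.5) = 0.9601
Δθ = wrap(0.9601 − 0.0000) = 0.9601; ω₁ = Δθ/dt₁ = 0.9601
distance = √((5−1.5)² + (0−-5)²) = 6.1033; v₂ = distance/dt₂ = 12.2066

ω₁ = 0.9601, v₂ = 12.2066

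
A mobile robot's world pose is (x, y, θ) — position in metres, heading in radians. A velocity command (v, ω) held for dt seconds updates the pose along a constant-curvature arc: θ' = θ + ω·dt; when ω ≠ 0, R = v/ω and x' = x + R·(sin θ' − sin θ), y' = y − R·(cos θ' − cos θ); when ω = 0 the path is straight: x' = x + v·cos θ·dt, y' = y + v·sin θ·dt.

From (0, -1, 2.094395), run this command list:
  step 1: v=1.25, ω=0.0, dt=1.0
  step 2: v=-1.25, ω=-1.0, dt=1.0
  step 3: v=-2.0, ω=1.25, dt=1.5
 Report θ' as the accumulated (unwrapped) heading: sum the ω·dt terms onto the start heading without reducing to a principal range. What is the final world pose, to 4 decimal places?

(0.5510, -3.4258, 2.9694)

step 1: θ'=2.0944 (straight) → pose (-0.6250, 0.0825, 2.0944)
step 2: θ'=1.0944 (R=1.2500) → pose (-0.5967, -1.1157, 1.0944)
step 3: θ'=2.9694 (R=-1.6000) → pose (0.5510, -3.4258, 2.9694)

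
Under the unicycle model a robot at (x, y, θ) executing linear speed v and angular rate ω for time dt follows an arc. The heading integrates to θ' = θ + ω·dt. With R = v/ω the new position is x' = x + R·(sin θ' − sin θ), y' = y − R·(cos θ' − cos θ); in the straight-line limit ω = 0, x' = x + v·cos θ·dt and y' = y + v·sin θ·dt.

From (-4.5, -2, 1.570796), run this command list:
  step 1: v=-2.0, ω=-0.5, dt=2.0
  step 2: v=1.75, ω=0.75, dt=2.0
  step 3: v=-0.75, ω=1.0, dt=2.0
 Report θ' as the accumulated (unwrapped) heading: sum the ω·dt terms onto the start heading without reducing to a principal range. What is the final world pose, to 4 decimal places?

step 1: θ'=0.5708 (R=4.0000) → pose (-6.3388, -5.3659, 0.5708)
step 2: θ'=2.0708 (R=2.3333) → pose (-5.5518, -2.2838, 2.0708)
step 3: θ'=4.0708 (R=-0.7500) → pose (-4.2928, -2.3731, 4.0708)

(-4.2928, -2.3731, 4.0708)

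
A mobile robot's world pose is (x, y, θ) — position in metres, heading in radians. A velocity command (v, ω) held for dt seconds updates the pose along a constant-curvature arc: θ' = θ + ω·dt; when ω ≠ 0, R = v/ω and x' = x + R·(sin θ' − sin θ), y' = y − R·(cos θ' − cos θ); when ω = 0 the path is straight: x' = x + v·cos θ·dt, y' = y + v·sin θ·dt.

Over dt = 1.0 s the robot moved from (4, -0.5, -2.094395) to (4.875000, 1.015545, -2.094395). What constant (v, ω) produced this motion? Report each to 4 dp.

v = -1.7500, ω = 0.0000

Δθ = -2.094395 − -2.094395 = 0.000000
ω = Δθ/dt = 0.000000/1.0 = 0.0000
ω = 0 → v = (Δx·cos θ + Δy·sin θ)/dt = -1.7500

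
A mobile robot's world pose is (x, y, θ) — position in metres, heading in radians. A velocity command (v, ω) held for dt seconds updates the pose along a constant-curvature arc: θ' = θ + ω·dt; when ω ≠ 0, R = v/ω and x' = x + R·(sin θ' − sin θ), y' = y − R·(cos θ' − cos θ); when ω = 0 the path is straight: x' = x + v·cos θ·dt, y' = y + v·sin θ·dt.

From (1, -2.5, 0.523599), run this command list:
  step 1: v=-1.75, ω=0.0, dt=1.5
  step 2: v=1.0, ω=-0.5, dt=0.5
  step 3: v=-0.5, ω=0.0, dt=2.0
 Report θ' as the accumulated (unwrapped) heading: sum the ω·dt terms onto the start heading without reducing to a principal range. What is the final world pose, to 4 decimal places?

step 1: θ'=0.5236 (straight) → pose (-1.2733, -3.8125, 0.5236)
step 2: θ'=0.2736 (R=-2.0000) → pose (-0.8137, -3.6189, 0.2736)
step 3: θ'=0.2736 (straight) → pose (-1.7765, -3.8891, 0.2736)

(-1.7765, -3.8891, 0.2736)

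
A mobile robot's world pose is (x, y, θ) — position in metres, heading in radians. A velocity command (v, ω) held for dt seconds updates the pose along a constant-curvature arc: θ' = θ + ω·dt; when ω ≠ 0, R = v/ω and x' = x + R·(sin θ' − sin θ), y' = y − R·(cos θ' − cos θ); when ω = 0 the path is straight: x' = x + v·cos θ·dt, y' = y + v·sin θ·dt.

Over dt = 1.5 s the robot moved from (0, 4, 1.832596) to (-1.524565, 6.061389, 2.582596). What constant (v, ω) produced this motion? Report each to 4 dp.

Δθ = 2.582596 − 1.832596 = 0.750000
ω = Δθ/dt = 0.750000/1.5 = 0.5000
R = −Δy/(cos θ' − cos θ) = 3.5000
v = R·ω = 3.5000·0.5000 = 1.7500

v = 1.7500, ω = 0.5000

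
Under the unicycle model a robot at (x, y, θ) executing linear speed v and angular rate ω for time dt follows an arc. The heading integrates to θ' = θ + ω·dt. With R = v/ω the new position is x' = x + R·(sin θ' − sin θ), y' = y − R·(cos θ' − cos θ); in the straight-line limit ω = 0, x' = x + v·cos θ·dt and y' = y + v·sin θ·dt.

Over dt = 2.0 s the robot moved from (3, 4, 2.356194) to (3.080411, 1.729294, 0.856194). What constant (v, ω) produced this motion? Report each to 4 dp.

Δθ = 0.856194 − 2.356194 = -1.500000
ω = Δθ/dt = -1.500000/2.0 = -0.7500
R = −Δy/(cos θ' − cos θ) = 1.6667
v = R·ω = 1.6667·-0.7500 = -1.2500

v = -1.2500, ω = -0.7500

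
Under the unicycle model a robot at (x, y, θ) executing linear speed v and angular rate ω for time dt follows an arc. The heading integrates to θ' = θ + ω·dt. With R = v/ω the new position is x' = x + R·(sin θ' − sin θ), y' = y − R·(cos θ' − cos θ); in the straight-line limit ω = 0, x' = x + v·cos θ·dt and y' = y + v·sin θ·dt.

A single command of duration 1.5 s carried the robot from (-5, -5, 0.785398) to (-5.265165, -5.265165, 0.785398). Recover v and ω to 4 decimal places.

Δθ = 0.785398 − 0.785398 = 0.000000
ω = Δθ/dt = 0.000000/1.5 = 0.0000
ω = 0 → v = (Δx·cos θ + Δy·sin θ)/dt = -0.2500

v = -0.2500, ω = 0.0000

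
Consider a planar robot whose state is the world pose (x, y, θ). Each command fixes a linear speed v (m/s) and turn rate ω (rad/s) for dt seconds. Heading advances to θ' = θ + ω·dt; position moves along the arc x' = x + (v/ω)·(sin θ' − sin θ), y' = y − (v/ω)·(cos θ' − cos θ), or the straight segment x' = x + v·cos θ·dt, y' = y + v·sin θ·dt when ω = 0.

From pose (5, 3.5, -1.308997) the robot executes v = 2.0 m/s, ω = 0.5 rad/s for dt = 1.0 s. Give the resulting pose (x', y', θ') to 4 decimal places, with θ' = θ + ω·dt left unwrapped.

(5.9693, 1.7744, -0.8090)

θ' = -1.3090 + 0.5·1.0 = -0.8090
R = v/ω = 2.0/0.5 = 4.0000
x' = 5 + 4.0000·(sin -0.8090 − sin -1.3090) = 5.9693
y' = 3.5 − 4.0000·(cos -0.8090 − cos -1.3090) = 1.7744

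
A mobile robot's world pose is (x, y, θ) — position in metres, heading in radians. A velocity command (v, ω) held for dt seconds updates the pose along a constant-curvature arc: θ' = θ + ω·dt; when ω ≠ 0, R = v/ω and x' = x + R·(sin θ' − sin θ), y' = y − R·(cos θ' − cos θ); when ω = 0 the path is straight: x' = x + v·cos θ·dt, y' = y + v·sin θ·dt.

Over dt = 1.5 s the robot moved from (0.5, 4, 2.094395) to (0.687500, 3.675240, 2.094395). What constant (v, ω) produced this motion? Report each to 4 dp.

Δθ = 2.094395 − 2.094395 = 0.000000
ω = Δθ/dt = 0.000000/1.5 = 0.0000
ω = 0 → v = (Δx·cos θ + Δy·sin θ)/dt = -0.2500

v = -0.2500, ω = 0.0000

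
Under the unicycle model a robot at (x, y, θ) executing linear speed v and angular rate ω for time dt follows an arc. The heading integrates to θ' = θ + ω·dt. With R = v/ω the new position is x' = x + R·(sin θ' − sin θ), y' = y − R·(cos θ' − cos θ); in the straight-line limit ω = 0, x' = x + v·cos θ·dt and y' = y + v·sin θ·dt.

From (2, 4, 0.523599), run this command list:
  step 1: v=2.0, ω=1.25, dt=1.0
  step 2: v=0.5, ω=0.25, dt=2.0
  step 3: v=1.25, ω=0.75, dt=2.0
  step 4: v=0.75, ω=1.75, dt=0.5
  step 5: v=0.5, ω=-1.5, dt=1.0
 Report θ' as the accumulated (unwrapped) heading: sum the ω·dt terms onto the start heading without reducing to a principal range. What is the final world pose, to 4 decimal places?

(-0.4269, 6.2347, 3.1486)

step 1: θ'=1.7736 (R=1.6000) → pose (2.7672, 5.7079, 1.7736)
step 2: θ'=2.2736 (R=2.0000) → pose (2.3343, 6.5978, 2.2736)
step 3: θ'=3.7736 (R=1.6667) → pose (0.0779, 6.8653, 3.7736)
step 4: θ'=4.6486 (R=0.4286) → pose (-0.0966, 6.5468, 4.6486)
step 5: θ'=3.1486 (R=-0.3333) → pose (-0.4269, 6.2347, 3.1486)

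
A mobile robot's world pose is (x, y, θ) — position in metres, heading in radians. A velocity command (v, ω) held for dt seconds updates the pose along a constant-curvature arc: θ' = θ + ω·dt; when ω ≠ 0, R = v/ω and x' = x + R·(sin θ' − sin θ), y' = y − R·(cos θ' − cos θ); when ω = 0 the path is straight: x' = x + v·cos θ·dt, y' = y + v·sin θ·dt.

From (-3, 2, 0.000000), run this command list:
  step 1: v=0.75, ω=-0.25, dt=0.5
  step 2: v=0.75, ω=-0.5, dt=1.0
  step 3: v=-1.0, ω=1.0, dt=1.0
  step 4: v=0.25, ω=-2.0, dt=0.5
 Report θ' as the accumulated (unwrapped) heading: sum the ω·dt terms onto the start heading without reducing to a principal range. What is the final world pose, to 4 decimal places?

(-2.7678, 1.8093, -0.6250)

step 1: θ'=-0.1250 (R=-3.0000) → pose (-2.6260, 1.9766, -0.1250)
step 2: θ'=-0.6250 (R=-1.5000) → pose (-1.9353, 1.7047, -0.6250)
step 3: θ'=0.3750 (R=-1.0000) → pose (-2.8867, 1.8243, 0.3750)
step 4: θ'=-0.6250 (R=-0.1250) → pose (-2.7678, 1.8093, -0.6250)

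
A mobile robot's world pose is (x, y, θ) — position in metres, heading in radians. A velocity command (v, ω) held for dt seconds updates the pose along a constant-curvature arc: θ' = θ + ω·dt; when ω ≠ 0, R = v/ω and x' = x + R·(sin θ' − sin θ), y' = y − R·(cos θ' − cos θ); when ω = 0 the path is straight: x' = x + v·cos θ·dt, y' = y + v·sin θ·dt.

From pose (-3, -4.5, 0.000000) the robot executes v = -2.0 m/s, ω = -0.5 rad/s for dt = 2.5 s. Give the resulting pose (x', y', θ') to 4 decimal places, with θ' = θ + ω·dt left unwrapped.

θ' = 0.0000 + -0.5·2.5 = -1.2500
R = v/ω = -2.0/-0.5 = 4.0000
x' = -3 + 4.0000·(sin -1.2500 − sin 0.0000) = -6.7959
y' = -4.5 − 4.0000·(cos -1.2500 − cos 0.0000) = -1.7613

(-6.7959, -1.7613, -1.2500)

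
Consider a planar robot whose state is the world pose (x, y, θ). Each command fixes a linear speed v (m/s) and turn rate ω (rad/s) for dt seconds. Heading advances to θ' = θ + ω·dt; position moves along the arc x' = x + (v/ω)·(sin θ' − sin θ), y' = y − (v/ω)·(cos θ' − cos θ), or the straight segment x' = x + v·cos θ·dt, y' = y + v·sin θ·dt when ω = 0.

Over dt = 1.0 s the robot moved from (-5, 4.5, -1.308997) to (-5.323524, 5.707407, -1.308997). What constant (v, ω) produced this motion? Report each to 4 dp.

v = -1.2500, ω = 0.0000

Δθ = -1.308997 − -1.308997 = 0.000000
ω = Δθ/dt = 0.000000/1.0 = 0.0000
ω = 0 → v = (Δx·cos θ + Δy·sin θ)/dt = -1.2500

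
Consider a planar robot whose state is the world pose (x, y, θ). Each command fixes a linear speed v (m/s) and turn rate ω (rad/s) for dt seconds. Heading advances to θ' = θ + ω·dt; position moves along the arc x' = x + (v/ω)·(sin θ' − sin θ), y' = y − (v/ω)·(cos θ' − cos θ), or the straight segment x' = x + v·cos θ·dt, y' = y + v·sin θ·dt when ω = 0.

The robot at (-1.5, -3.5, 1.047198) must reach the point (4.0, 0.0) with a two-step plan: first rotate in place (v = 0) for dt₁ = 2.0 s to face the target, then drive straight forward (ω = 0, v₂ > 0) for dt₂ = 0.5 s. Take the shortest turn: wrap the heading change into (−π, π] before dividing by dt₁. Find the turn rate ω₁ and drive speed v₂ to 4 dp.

ω₁ = -0.2402, v₂ = 13.0384

heading to target = atan2(0−-3.5, 4−-1.5) = 0.5667
Δθ = wrap(0.5667 − 1.0472) = -0.4805; ω₁ = Δθ/dt₁ = -0.2402
distance = √((4−-1.5)² + (0−-3.5)²) = 6.5192; v₂ = distance/dt₂ = 13.0384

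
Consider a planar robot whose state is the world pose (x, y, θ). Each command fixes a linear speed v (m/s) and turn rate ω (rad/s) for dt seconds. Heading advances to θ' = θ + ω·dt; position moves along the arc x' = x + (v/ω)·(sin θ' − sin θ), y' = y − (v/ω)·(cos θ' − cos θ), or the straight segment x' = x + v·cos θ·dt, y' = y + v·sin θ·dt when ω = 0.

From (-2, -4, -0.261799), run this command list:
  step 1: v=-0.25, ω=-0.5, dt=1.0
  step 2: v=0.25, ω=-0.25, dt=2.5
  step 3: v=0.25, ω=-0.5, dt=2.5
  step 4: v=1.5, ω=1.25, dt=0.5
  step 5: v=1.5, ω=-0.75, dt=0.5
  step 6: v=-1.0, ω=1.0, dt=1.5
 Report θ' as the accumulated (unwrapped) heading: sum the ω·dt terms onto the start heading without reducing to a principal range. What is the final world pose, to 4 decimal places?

step 1: θ'=-0.7618 (R=0.5000) → pose (-2.2157, -3.8788, -0.7618)
step 2: θ'=-1.3868 (R=-1.0000) → pose (-1.9228, -4.4195, -1.3868)
step 3: θ'=-2.6368 (R=-0.5000) → pose (-2.1726, -4.9486, -2.6368)
step 4: θ'=-2.0118 (R=1.2000) → pose (-2.6774, -5.4867, -2.0118)
step 5: θ'=-2.3868 (R=-2.0000) → pose (-3.1158, -6.0898, -2.3868)
step 6: θ'=-0.8868 (R=-1.0000) → pose (-3.0258, -4.7295, -0.8868)

(-3.0258, -4.7295, -0.8868)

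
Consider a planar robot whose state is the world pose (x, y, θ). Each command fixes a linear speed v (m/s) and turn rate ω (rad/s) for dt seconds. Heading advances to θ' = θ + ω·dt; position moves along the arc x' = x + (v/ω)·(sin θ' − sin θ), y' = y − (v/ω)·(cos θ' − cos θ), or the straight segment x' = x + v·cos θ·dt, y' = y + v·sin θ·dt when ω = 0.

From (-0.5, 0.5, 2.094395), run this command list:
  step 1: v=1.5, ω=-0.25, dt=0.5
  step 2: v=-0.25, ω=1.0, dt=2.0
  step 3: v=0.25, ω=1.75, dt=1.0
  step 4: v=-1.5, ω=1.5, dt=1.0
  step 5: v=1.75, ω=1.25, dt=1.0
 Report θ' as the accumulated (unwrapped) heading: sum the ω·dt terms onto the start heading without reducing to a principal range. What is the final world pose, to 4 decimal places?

(-1.7141, 2.2676, 8.4694)

step 1: θ'=1.9694 (R=-6.0000) → pose (-0.8335, 1.1712, 1.9694)
step 2: θ'=3.9694 (R=-0.2500) → pose (-0.4190, 1.0991, 3.9694)
step 3: θ'=5.7194 (R=0.1429) → pose (-0.3901, 0.8818, 5.7194)
step 4: θ'=7.2194 (R=-1.0000) → pose (-1.7298, 0.6294, 7.2194)
step 5: θ'=8.4694 (R=1.4000) → pose (-1.7141, 2.2676, 8.4694)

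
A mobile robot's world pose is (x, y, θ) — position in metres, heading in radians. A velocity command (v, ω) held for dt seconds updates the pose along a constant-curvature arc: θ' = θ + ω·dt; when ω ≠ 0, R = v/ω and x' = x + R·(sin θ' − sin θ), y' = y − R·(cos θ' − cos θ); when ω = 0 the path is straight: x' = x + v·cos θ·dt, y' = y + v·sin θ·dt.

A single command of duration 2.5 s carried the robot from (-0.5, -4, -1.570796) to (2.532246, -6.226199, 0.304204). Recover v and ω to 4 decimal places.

v = 1.7500, ω = 0.7500

Δθ = 0.304204 − -1.570796 = 1.875000
ω = Δθ/dt = 1.875000/2.5 = 0.7500
R = Δx/(sin θ' − sin θ) = 2.3333
v = R·ω = 2.3333·0.7500 = 1.7500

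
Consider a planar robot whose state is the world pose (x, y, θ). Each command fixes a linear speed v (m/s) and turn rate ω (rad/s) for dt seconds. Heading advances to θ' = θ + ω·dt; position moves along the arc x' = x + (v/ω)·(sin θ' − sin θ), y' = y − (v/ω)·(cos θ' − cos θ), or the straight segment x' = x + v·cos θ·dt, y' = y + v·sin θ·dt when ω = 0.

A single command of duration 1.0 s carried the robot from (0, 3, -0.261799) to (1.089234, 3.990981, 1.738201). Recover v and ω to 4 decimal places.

v = 1.7500, ω = 2.0000

Δθ = 1.738201 − -0.261799 = 2.000000
ω = Δθ/dt = 2.000000/1.0 = 2.0000
R = Δx/(sin θ' − sin θ) = 0.8750
v = R·ω = 0.8750·2.0000 = 1.7500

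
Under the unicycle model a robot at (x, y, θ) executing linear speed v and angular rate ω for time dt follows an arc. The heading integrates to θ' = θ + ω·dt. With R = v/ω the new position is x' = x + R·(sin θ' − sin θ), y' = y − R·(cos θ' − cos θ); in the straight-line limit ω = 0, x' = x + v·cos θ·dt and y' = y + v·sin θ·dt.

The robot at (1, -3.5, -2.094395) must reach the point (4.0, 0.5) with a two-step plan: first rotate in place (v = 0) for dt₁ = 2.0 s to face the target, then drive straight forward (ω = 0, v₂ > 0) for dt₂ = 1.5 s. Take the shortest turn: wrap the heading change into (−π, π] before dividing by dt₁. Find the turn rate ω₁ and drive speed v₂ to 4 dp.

heading to target = atan2(0.5−-3.5, 4−1) = 0.9273
Δθ = wrap(0.9273 − -2.0944) = 3.0217; ω₁ = Δθ/dt₁ = 1.5108
distance = √((4−1)² + (0.5−-3.5)²) = 5.0000; v₂ = distance/dt₂ = 3.3333

ω₁ = 1.5108, v₂ = 3.3333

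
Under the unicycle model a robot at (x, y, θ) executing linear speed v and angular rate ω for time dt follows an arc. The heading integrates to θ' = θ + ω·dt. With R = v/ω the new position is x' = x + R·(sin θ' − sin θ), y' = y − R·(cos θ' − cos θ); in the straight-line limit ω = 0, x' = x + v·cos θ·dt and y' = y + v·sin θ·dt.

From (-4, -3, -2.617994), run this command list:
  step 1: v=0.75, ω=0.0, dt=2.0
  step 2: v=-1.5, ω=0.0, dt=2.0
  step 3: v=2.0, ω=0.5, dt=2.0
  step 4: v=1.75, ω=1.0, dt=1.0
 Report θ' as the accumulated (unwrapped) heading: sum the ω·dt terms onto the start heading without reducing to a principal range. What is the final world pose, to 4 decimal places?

step 1: θ'=-2.6180 (straight) → pose (-5.2990, -3.7500, -2.6180)
step 2: θ'=-2.6180 (straight) → pose (-2.7010, -2.2500, -2.6180)
step 3: θ'=-1.6180 (R=4.0000) → pose (-4.6965, -5.5254, -1.6180)
step 4: θ'=-0.6180 (R=1.7500) → pose (-3.9624, -7.0343, -0.6180)

(-3.9624, -7.0343, -0.6180)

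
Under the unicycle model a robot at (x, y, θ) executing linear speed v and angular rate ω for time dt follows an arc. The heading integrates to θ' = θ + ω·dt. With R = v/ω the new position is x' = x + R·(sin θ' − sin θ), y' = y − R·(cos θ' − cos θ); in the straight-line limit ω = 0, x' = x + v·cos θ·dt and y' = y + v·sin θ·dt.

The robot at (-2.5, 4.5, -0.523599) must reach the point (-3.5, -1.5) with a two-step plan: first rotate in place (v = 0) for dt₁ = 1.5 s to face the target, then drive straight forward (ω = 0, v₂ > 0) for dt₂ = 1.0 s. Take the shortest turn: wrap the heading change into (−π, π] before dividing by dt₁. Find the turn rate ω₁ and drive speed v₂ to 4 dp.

ω₁ = -0.8082, v₂ = 6.0828

heading to target = atan2(-1.5−4.5, -3.5−-2.5) = -1.7359
Δθ = wrap(-1.7359 − -0.5236) = -1.2123; ω₁ = Δθ/dt₁ = -0.8082
distance = √((-3.5−-2.5)² + (-1.5−4.5)²) = 6.0828; v₂ = distance/dt₂ = 6.0828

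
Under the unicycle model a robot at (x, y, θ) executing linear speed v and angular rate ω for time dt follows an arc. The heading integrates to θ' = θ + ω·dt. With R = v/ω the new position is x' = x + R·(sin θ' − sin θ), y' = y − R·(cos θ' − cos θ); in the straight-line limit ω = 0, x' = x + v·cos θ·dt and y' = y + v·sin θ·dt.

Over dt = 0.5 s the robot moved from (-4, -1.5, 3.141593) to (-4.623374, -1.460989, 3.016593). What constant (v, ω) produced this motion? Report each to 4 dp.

v = 1.2500, ω = -0.2500

Δθ = 3.016593 − 3.141593 = -0.125000
ω = Δθ/dt = -0.125000/0.5 = -0.2500
R = Δx/(sin θ' − sin θ) = -5.0000
v = R·ω = -5.0000·-0.2500 = 1.2500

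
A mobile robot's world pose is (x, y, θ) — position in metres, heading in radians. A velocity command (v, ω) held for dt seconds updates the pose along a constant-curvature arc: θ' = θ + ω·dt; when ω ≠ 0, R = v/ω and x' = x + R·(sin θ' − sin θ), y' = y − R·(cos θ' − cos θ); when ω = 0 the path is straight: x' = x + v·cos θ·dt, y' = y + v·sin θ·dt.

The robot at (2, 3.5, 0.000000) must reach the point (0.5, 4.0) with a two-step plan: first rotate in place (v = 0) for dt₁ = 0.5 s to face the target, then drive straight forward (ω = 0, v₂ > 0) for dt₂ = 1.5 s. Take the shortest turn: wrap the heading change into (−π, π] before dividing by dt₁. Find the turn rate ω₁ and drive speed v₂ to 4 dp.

heading to target = atan2(4−3.5, 0.5−2) = 2.8198
Δθ = wrap(2.8198 − 0.0000) = 2.8198; ω₁ = Δθ/dt₁ = 5.6397
distance = √((0.5−2)² + (4−3.5)²) = 1.5811; v₂ = distance/dt₂ = 1.0541

ω₁ = 5.6397, v₂ = 1.0541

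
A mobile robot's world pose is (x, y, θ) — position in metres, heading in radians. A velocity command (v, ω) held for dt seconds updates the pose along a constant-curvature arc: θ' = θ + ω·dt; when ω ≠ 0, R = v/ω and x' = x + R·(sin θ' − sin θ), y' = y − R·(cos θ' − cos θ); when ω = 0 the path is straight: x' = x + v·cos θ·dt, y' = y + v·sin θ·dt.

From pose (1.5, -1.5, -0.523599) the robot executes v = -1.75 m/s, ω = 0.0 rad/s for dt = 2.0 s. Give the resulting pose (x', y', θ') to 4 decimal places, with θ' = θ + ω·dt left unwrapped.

(-1.5311, 0.2500, -0.5236)

θ' = -0.5236 + 0.0·2.0 = -0.5236
ω = 0 → straight: x' = 1.5 + -1.75·cos(-0.5236)·2.0 = -1.5311
y' = -1.5 + -1.75·sin(-0.5236)·2.0 = 0.2500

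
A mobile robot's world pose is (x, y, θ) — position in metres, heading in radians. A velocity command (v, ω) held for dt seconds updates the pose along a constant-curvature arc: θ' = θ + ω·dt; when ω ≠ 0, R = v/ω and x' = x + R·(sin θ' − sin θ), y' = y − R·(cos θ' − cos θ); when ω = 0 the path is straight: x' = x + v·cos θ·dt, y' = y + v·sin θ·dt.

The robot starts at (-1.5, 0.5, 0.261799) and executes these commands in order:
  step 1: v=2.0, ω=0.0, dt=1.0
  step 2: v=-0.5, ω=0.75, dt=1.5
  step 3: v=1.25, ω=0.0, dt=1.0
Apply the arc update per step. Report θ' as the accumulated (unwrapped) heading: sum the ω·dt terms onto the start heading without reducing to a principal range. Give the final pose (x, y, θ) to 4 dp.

(0.1777, 1.7246, 1.3868)

step 1: θ'=0.2618 (straight) → pose (0.4319, 1.0176, 0.2618)
step 2: θ'=1.3868 (R=-0.6667) → pose (-0.0510, 0.4957, 1.3868)
step 3: θ'=1.3868 (straight) → pose (0.1777, 1.7246, 1.3868)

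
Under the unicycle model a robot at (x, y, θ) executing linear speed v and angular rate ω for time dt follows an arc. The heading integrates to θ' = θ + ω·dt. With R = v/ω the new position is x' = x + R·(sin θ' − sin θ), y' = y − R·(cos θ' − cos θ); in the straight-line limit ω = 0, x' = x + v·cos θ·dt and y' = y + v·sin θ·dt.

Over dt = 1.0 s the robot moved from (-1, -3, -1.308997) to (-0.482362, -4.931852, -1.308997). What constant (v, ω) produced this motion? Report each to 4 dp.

Δθ = -1.308997 − -1.308997 = 0.000000
ω = Δθ/dt = 0.000000/1.0 = 0.0000
ω = 0 → v = (Δx·cos θ + Δy·sin θ)/dt = 2.0000

v = 2.0000, ω = 0.0000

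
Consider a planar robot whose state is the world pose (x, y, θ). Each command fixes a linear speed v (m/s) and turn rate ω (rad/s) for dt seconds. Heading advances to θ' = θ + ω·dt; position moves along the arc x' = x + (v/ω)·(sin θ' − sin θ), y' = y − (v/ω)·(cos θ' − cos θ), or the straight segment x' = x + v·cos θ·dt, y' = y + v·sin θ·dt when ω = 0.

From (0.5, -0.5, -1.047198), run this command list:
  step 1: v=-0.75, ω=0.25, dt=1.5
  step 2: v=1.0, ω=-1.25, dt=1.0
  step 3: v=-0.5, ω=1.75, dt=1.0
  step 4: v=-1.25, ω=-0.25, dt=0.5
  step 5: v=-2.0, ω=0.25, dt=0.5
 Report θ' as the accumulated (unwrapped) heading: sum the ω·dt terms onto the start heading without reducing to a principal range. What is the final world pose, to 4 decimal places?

step 1: θ'=-0.6722 (R=-3.0000) → pose (-0.2300, 0.3474, -0.6722)
step 2: θ'=-1.9222 (R=-0.8000) → pose (0.0230, -0.5540, -1.9222)
step 3: θ'=-0.1722 (R=-0.2857) → pose (-0.1963, -0.1741, -0.1722)
step 4: θ'=-0.2972 (R=5.0000) → pose (-0.8038, -0.0289, -0.2972)
step 5: θ'=-0.1722 (R=-8.0000) → pose (-1.7757, 0.2035, -0.1722)

(-1.7757, 0.2035, -0.1722)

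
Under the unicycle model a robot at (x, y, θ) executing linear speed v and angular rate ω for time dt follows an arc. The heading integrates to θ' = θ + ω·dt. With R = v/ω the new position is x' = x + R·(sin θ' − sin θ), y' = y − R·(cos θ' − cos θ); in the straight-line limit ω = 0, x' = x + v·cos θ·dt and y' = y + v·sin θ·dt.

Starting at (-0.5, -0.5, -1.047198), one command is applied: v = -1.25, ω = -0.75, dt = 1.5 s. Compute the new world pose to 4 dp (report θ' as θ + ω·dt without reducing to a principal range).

(-0.4309, 1.2763, -2.1722)

θ' = -1.0472 + -0.75·1.5 = -2.1722
R = v/ω = -1.25/-0.75 = 1.6667
x' = -0.5 + 1.6667·(sin -2.1722 − sin -1.0472) = -0.4309
y' = -0.5 − 1.6667·(cos -2.1722 − cos -1.0472) = 1.2763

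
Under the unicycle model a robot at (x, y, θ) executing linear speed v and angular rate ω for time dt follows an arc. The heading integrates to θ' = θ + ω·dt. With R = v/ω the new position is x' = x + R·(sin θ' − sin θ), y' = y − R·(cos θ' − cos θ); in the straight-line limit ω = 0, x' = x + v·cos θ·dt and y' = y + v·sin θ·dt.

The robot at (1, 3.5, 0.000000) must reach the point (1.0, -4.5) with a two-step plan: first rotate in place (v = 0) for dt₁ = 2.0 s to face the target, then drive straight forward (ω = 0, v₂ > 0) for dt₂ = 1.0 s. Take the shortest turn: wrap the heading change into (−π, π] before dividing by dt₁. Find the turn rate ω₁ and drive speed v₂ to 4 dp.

ω₁ = -0.7854, v₂ = 8.0000

heading to target = atan2(-4.5−3.5, 1−1) = -1.5708
Δθ = wrap(-1.5708 − 0.0000) = -1.5708; ω₁ = Δθ/dt₁ = -0.7854
distance = √((1−1)² + (-4.5−3.5)²) = 8.0000; v₂ = distance/dt₂ = 8.0000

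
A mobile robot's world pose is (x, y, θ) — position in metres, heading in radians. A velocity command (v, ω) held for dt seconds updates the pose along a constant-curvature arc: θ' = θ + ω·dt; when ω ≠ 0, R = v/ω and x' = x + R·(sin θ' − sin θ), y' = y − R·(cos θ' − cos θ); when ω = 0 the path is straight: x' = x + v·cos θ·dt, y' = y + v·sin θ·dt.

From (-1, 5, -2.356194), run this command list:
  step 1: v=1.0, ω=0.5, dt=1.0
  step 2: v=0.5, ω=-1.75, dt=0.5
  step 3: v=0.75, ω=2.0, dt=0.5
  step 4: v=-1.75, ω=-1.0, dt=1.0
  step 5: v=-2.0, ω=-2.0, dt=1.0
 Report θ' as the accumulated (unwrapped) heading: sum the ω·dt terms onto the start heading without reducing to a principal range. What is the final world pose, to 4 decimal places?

step 1: θ'=-1.8562 (R=2.0000) → pose (-1.5049, 4.1489, -1.8562)
step 2: θ'=-2.7312 (R=-0.2857) → pose (-1.6650, 3.9673, -2.7312)
step 3: θ'=-1.7312 (R=0.3750) → pose (-1.8856, 3.6833, -1.7312)
step 4: θ'=-2.7312 (R=1.7500) → pose (-0.8563, 5.0085, -2.7312)
step 5: θ'=-4.7312 (R=1.0000) → pose (0.5425, 4.0728, -4.7312)

(0.5425, 4.0728, -4.7312)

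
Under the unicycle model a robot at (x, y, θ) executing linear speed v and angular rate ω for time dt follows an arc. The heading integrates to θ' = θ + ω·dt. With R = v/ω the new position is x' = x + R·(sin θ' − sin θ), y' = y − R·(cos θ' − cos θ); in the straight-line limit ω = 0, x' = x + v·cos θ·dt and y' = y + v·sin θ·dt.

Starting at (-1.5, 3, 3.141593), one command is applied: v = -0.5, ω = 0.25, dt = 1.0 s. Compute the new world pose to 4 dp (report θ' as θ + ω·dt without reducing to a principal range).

(-1.0052, 3.0622, 3.3916)

θ' = 3.1416 + 0.25·1.0 = 3.3916
R = v/ω = -0.5/0.25 = -2.0000
x' = -1.5 + -2.0000·(sin 3.3916 − sin 3.1416) = -1.0052
y' = 3 − -2.0000·(cos 3.3916 − cos 3.1416) = 3.0622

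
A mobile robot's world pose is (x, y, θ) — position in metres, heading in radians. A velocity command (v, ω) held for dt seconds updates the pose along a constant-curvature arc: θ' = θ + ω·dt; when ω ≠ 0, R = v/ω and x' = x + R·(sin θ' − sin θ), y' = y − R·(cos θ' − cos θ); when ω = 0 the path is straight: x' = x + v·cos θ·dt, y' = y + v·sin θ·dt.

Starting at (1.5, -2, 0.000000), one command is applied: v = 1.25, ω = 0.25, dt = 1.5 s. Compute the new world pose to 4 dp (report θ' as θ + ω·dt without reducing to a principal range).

θ' = 0.0000 + 0.25·1.5 = 0.3750
R = v/ω = 1.25/0.25 = 5.0000
x' = 1.5 + 5.0000·(sin 0.3750 − sin 0.0000) = 3.3314
y' = -2 − 5.0000·(cos 0.3750 − cos 0.0000) = -1.6525

(3.3314, -1.6525, 0.3750)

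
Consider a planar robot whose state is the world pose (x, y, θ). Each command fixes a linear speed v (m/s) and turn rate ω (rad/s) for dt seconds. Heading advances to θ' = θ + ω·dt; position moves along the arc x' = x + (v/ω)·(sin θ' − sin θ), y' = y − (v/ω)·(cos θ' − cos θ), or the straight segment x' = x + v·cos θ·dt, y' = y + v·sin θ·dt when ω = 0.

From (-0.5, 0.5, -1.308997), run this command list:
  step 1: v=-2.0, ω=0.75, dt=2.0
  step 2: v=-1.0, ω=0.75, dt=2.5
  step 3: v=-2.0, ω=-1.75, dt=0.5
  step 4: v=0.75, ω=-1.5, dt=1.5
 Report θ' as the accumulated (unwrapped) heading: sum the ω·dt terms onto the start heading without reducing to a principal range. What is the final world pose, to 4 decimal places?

(-3.5459, -0.4220, -1.0590)

step 1: θ'=0.1910 (R=-2.6667) → pose (-3.5821, 2.4280, 0.1910)
step 2: θ'=2.0660 (R=-1.3333) → pose (-4.5021, 0.4853, 2.0660)
step 3: θ'=1.1910 (R=1.1429) → pose (-4.4462, -0.4815, 1.1910)
step 4: θ'=-1.0590 (R=-0.5000) → pose (-3.5459, -0.4220, -1.0590)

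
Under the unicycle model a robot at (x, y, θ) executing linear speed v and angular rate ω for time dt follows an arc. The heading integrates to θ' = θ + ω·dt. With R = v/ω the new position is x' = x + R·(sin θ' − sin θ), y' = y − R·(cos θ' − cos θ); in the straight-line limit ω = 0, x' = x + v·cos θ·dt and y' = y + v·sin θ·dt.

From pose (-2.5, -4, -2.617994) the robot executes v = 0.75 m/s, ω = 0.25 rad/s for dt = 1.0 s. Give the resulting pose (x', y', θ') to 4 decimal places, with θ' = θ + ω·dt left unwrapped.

(-3.0961, -4.4519, -2.3680)

θ' = -2.6180 + 0.25·1.0 = -2.3680
R = v/ω = 0.75/0.25 = 3.0000
x' = -2.5 + 3.0000·(sin -2.3680 − sin -2.6180) = -3.0961
y' = -4 − 3.0000·(cos -2.3680 − cos -2.6180) = -4.4519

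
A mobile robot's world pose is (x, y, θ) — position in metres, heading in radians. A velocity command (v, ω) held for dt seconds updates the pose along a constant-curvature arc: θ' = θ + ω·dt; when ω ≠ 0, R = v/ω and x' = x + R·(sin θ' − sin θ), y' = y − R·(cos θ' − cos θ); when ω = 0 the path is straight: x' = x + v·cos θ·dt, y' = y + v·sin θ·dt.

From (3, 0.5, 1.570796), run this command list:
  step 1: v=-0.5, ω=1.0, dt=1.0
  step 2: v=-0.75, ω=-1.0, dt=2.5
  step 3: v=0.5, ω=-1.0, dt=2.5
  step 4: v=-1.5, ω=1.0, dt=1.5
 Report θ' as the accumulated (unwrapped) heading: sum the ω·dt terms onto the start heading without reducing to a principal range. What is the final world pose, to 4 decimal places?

step 1: θ'=2.5708 (R=-0.5000) → pose (3.2298, 0.0793, 2.5708)
step 2: θ'=0.0708 (R=0.7500) → pose (2.8777, -1.3000, 0.0708)
step 3: θ'=-2.4292 (R=-0.5000) → pose (3.2399, -2.1771, -2.4292)
step 4: θ'=-0.9292 (R=-1.5000) → pose (3.4611, -0.1442, -0.9292)

(3.4611, -0.1442, -0.9292)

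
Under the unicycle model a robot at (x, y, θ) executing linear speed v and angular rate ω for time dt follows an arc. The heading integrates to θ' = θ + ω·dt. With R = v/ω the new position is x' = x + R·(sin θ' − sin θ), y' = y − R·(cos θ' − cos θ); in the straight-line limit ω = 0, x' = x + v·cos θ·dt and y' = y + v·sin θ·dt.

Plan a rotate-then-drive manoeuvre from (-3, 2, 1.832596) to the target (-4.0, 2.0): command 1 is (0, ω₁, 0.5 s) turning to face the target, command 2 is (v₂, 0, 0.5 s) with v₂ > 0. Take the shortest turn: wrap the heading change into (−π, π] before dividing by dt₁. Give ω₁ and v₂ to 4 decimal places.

heading to target = atan2(2−2, -4−-3) = 3.1416
Δθ = wrap(3.1416 − 1.8326) = 1.3090; ω₁ = Δθ/dt₁ = 2.6180
distance = √((-4−-3)² + (2−2)²) = 1.0000; v₂ = distance/dt₂ = 2.0000

ω₁ = 2.6180, v₂ = 2.0000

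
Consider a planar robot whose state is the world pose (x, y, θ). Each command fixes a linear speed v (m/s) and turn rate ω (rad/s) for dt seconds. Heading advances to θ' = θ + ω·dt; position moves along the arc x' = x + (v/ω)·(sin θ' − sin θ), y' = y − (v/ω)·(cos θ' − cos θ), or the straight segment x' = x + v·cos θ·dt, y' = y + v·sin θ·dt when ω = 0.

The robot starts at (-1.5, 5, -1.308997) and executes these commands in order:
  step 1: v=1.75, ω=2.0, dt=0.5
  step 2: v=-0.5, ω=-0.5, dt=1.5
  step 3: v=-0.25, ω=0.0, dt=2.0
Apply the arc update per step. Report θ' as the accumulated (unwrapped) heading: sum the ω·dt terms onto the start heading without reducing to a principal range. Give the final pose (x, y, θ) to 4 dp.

(-1.7335, 5.2917, -1.0590)

step 1: θ'=-0.3090 (R=0.8750) → pose (-0.9209, 4.3929, -0.3090)
step 2: θ'=-1.0590 (R=1.0000) → pose (-1.4887, 4.8558, -1.0590)
step 3: θ'=-1.0590 (straight) → pose (-1.7335, 5.2917, -1.0590)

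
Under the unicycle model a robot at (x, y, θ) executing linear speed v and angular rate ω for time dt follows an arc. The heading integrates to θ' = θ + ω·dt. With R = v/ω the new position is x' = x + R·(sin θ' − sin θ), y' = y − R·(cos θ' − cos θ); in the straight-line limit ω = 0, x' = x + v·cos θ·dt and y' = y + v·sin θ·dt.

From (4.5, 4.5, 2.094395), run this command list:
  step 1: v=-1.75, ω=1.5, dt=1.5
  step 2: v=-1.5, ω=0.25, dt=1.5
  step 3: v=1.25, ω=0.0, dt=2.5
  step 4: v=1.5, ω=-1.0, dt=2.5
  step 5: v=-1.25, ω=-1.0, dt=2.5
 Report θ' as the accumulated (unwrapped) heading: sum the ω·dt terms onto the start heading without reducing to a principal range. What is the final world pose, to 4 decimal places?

(2.9847, 0.8664, -0.2806)

step 1: θ'=4.3444 (R=-1.1667) → pose (6.5989, 4.6636, 4.3444)
step 2: θ'=4.7194 (R=-6.0000) → pose (7.0005, 6.8641, 4.7194)
step 3: θ'=4.7194 (straight) → pose (7.0224, 3.7392, 4.7194)
step 4: θ'=2.2194 (R=-1.5000) → pose (4.3270, 2.8226, 2.2194)
step 5: θ'=-0.2806 (R=1.2500) → pose (2.9847, 0.8664, -0.2806)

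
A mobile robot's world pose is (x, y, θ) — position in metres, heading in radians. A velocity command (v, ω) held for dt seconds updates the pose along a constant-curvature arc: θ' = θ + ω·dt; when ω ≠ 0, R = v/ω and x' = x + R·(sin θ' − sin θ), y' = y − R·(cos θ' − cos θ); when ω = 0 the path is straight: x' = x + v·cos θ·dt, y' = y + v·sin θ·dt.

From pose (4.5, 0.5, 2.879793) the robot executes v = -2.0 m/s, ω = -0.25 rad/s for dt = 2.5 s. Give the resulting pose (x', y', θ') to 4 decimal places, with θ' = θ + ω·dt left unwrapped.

(8.6299, -2.1722, 2.2548)

θ' = 2.8798 + -0.25·2.5 = 2.2548
R = v/ω = -2.0/-0.25 = 8.0000
x' = 4.5 + 8.0000·(sin 2.2548 − sin 2.8798) = 8.6299
y' = 0.5 − 8.0000·(cos 2.2548 − cos 2.8798) = -2.1722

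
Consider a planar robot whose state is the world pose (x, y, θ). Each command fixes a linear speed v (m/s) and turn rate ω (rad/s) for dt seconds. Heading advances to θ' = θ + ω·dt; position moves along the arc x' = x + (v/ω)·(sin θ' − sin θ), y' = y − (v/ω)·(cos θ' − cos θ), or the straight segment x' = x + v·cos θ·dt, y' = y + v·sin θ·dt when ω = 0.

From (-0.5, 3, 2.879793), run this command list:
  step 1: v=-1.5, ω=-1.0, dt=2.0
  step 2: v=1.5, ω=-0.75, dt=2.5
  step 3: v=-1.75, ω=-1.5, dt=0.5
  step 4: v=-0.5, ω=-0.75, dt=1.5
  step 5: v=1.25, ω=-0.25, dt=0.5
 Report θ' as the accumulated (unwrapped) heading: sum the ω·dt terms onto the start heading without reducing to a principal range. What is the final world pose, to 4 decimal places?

step 1: θ'=0.8798 (R=1.5000) → pose (0.2677, 0.5951, 0.8798)
step 2: θ'=-0.9952 (R=-2.0000) → pose (3.4866, 0.4092, -0.9952)
step 3: θ'=-1.7452 (R=1.1667) → pose (3.3164, 1.2467, -1.7452)
step 4: θ'=-2.8702 (R=0.6667) → pose (3.7942, 1.7733, -2.8702)
step 5: θ'=-2.9952 (R=-5.0000) → pose (3.1832, 1.6437, -2.9952)

(3.1832, 1.6437, -2.9952)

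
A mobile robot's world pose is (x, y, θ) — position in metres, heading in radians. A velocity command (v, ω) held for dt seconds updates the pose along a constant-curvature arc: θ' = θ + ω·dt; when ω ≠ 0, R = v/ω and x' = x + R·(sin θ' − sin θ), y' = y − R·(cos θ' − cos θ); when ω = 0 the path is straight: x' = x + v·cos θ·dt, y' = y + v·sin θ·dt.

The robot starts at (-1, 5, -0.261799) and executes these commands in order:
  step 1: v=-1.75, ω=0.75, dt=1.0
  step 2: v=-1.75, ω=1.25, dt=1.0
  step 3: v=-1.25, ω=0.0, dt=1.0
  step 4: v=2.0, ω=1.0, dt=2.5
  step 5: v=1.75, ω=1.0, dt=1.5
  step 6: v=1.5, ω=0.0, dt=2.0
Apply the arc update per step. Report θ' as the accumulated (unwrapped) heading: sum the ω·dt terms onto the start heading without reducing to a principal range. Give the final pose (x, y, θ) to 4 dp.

step 1: θ'=0.4882 (R=-2.3333) → pose (-2.6983, 4.8069, 0.4882)
step 2: θ'=1.7382 (R=-1.4000) → pose (-3.4221, 3.3372, 1.7382)
step 3: θ'=1.7382 (straight) → pose (-3.2138, 2.1047, 1.7382)
step 4: θ'=4.2382 (R=2.0000) → pose (-6.9652, 2.6847, 4.2382)
step 5: θ'=5.7382 (R=1.7500) → pose (-6.3155, 0.3891, 5.7382)
step 6: θ'=5.7382 (straight) → pose (-3.7501, -1.1661, 5.7382)

(-3.7501, -1.1661, 5.7382)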